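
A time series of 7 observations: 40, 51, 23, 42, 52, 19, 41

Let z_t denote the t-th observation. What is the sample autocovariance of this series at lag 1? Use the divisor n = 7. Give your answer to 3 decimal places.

Mean z̄ = (40 + 51 + 23 + 42 + 52 + 19 + 41)/7 = 38.2857
Σ_{t=1}^{6}(z_t−z̄)(z_{t+1}−z̄) = -495.2245
γ_1 = -495.2245 / 7 = -70.746

-70.746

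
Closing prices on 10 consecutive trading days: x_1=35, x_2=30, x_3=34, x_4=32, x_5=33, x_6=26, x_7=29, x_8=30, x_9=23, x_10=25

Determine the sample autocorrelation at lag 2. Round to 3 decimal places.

Mean x̄ = (35 + 30 + 34 + 32 + 33 + 26 + 29 + 30 + 23 + 25)/10 = 29.7000
Numerator Σ_{t=1}^{8}(x_t−x̄)(x_{t+2}−x̄) = 29.0200
Denominator Σ(x_t−x̄)² = 144.1000
r_2 = 29.0200 / 144.1000 = 0.201

0.201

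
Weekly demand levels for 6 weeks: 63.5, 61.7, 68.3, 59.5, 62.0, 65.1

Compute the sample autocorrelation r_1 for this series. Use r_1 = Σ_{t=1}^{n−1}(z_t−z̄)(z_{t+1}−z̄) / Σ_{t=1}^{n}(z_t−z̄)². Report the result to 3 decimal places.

Mean z̄ = (63.5 + 61.7 + 68.3 + 59.5 + 62.0 + 65.1)/6 = 63.3500
Deviations from mean: 0.1500, -1.6500, 4.9500, -3.8500, -1.3500, 1.7500
Σ(z_t−z̄)(z_{t+1}−z̄) = (-0.2475) + (-8.1675) + (-19.0575) + (5.1975) + (-2.3625) = -24.6375
Denominator Σ(z_t−z̄)² = 46.9550
r_1 = -24.6375 / 46.9550 = -0.525

-0.525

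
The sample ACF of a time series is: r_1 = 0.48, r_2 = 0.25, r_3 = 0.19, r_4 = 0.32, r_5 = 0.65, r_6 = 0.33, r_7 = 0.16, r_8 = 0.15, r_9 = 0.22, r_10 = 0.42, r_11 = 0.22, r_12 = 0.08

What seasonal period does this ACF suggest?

The largest autocorrelation is r_5 = 0.65; the remaining lags stay at or below 0.48. The elevated value at lag 1 (0.48), dropping to 0.25 at lag 2, reflects decaying short-term dependence rather than seasonality.
The dominant spike at lag 5 indicates a seasonal period of 5.

5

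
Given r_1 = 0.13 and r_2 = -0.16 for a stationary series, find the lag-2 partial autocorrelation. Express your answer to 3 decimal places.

-0.180

φ_{22} = (r_2 − r_1²) / (1 − r_1²)
r_1² = (0.13)² = 0.0169
Numerator = -0.16 − 0.0169 = -0.1769; denominator = 1 − 0.0169 = 0.9831
φ_{22} = -0.1769 / 0.9831 = -0.180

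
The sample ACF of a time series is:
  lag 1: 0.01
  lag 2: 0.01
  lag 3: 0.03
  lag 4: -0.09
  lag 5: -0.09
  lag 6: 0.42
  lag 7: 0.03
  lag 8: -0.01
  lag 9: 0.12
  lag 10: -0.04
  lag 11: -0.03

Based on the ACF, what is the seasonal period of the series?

6

The largest autocorrelation is r_6 = 0.42; the remaining lags stay at or below 0.12.
The dominant spike at lag 6 indicates a seasonal period of 6.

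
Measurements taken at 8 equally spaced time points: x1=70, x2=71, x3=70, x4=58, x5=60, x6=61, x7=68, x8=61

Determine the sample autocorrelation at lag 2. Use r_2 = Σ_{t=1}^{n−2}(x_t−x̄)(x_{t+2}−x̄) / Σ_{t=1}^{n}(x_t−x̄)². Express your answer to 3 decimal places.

Mean x̄ = (70 + 71 + 70 + 58 + 60 + 61 + 68 + 61)/8 = 64.8750
Σ(x_t−x̄)(x_{t+2}−x̄) = (26.2656) + (-42.1094) + (-24.9844) + (26.6406) + (-15.2344) + (15.0156) = -14.4063
Denominator Σ(x_t−x̄)² = 200.8750
r_2 = -14.4063 / 200.8750 = -0.072

-0.072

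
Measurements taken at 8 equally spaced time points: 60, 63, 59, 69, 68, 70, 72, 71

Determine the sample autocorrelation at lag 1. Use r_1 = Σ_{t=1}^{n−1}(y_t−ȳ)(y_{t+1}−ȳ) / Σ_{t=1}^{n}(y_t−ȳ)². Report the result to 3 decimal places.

Mean ȳ = (60 + 63 + 59 + 69 + 68 + 70 + 72 + 71)/8 = 66.5000
Σ(y_t−ȳ)(y_{t+1}−ȳ) = (22.7500) + (26.2500) + (-18.7500) + (3.7500) + (5.2500) + (19.2500) + (24.7500) = 83.2500
Denominator Σ(y_t−ȳ)² = 182.0000
r_1 = 83.2500 / 182.0000 = 0.457

0.457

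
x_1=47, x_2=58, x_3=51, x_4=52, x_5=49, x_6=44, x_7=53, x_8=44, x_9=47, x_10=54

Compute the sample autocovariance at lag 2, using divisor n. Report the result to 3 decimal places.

Mean x̄ = (47 + 58 + 51 + 52 + 49 + 44 + 53 + 44 + 47 + 54)/10 = 49.9000
Σ_{t=1}^{8}(x_t−x̄)(x_{t+2}−x̄) = -0.7200
γ_2 = -0.7200 / 10 = -0.072

-0.072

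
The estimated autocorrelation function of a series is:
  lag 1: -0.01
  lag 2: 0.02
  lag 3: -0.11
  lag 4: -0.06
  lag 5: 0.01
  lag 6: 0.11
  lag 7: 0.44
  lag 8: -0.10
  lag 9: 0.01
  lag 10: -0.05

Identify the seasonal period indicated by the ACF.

7

The largest autocorrelation is r_7 = 0.44; the remaining lags stay at or below 0.11.
The dominant spike at lag 7 indicates a seasonal period of 7.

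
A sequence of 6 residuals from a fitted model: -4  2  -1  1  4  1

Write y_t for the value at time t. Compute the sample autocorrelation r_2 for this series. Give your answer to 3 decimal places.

Mean ȳ = (-4 + 2 − 1 + 1 + 4 + 1)/6 = 0.5000
Deviations from mean: -4.5000, 1.5000, -1.5000, 0.5000, 3.5000, 0.5000
Σ(y_t−ȳ)(y_{t+2}−ȳ) = (6.7500) + (0.7500) + (-5.2500) + (0.2500) = 2.5000
Denominator Σ(y_t−ȳ)² = 37.5000
r_2 = 2.5000 / 37.5000 = 0.067

0.067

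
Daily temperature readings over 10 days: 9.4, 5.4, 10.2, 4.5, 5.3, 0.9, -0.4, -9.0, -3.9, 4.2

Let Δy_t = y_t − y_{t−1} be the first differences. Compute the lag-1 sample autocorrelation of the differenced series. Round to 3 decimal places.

-0.180

First differences Δy: -4.0, 4.8, -5.7, 0.8, -4.4, -1.3, -8.6, 5.1, 8.1
Mean of differences = -0.5778
Numerator Σ(Δy_t−Δȳ)(Δy_{t+1}−Δȳ) = -45.9972
Denominator Σ(Δy_t−Δȳ)² = 255.7956
r_1(Δy) = -45.9972 / 255.7956 = -0.180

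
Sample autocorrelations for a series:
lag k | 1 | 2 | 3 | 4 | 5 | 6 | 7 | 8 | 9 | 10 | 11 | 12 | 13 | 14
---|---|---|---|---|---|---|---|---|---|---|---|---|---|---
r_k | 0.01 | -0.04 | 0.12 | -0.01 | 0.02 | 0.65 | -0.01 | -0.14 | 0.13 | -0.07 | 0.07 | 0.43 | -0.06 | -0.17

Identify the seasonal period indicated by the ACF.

The largest autocorrelation is r_6 = 0.65, with a weaker echo at lag 12 (0.43); the remaining lags stay at or below 0.13.
The dominant spike at lag 6 indicates a seasonal period of 6.

6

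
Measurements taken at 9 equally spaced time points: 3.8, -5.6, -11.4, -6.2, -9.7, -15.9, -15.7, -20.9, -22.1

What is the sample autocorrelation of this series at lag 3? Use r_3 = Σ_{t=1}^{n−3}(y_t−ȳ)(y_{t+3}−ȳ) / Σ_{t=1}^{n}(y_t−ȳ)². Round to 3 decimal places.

Mean ȳ = (3.8 − 5.6 − 11.4 − 6.2 − 9.7 − 15.9 − 15.7 − 20.9 − 22.1)/9 = -11.5222
Numerator Σ_{t=1}^{6}(y_t−ȳ)(y_{t+3}−ȳ) = 98.7885
Denominator Σ(y_t−ȳ)² = 537.9556
r_3 = 98.7885 / 537.9556 = 0.184

0.184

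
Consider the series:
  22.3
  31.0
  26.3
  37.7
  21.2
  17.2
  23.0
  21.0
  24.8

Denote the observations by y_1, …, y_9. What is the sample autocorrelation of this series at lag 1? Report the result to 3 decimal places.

Mean ȳ = (22.3 + 31.0 + 26.3 + 37.7 + 21.2 + 17.2 + 23.0 + 21.0 + 24.8)/9 = 24.9444
Numerator Σ_{t=1}^{8}(y_t−ȳ)(y_{t+1}−ȳ) = 14.0202
Denominator Σ(y_t−ȳ)² = 301.5622
r_1 = 14.0202 / 301.5622 = 0.046

0.046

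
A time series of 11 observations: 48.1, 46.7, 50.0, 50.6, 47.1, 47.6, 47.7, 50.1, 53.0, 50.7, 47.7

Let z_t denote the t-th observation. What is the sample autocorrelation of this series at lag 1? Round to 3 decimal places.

0.266

Mean z̄ = (48.1 + 46.7 + 50.0 + 50.6 + 47.1 + 47.6 + 47.7 + 50.1 + 53.0 + 50.7 + 47.7)/11 = 49.0273
Numerator Σ_{t=1}^{10}(z_t−z̄)(z_{t+1}−z̄) = 10.3011
Denominator Σ(z_t−z̄)² = 38.7018
r_1 = 10.3011 / 38.7018 = 0.266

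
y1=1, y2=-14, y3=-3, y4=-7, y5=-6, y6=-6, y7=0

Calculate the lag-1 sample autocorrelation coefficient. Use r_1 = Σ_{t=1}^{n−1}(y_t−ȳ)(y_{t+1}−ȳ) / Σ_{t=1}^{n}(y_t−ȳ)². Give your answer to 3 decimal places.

Mean ȳ = (1 − 14 − 3 − 7 − 6 − 6 + 0)/7 = -5.0000
Deviations from mean: 6.0000, -9.0000, 2.0000, -2.0000, -1.0000, -1.0000, 5.0000
Σ(y_t−ȳ)(y_{t+1}−ȳ) = (-54.0000) + (-18.0000) + (-4.0000) + (2.0000) + (1.0000) + (-5.0000) = -78.0000
Denominator Σ(y_t−ȳ)² = 152.0000
r_1 = -78.0000 / 152.0000 = -0.513

-0.513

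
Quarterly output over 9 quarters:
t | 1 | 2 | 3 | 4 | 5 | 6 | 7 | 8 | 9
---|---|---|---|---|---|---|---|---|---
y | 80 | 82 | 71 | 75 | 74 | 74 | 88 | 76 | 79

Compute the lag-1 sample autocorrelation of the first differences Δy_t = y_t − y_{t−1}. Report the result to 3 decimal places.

-0.560

First differences Δy: 2, -11, 4, -1, 0, 14, -12, 3
Mean of differences = -0.1250
Numerator Σ(Δy_t−Δȳ)(Δy_{t+1}−Δȳ) = -274.7656
Denominator Σ(Δy_t−Δȳ)² = 490.8750
r_1(Δy) = -274.7656 / 490.8750 = -0.560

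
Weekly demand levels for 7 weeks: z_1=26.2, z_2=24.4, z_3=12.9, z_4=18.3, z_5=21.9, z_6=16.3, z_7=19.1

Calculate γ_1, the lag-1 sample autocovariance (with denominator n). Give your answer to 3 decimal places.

Mean z̄ = (26.2 + 24.4 + 12.9 + 18.3 + 21.9 + 16.3 + 19.1)/7 = 19.8714
Σ_{t=1}^{6}(z_t−z̄)(z_{t+1}−z̄) = 0.3663
γ_1 = 0.3663 / 7 = 0.052

0.052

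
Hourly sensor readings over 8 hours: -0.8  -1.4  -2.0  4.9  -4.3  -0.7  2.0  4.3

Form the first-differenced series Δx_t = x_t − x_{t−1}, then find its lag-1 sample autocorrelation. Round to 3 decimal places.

First differences Δx: -0.6, -0.6, 6.9, -9.2, 3.6, 2.7, 2.3
Mean of differences = 0.7286
Numerator Σ(Δx_t−Δx̄)(Δx_{t+1}−Δx̄) = -87.4580
Denominator Σ(Δx_t−Δx̄)² = 154.7943
r_1(Δx) = -87.4580 / 154.7943 = -0.565

-0.565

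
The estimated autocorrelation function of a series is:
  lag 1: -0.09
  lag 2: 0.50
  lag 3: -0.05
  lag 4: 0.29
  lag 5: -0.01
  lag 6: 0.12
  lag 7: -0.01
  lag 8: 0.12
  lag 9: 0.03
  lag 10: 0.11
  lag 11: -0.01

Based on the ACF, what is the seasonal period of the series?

2

The largest autocorrelation is r_2 = 0.50, with a weaker echo at lag 4 (0.29); the remaining lags stay at or below 0.12.
The dominant spike at lag 2 indicates a seasonal period of 2.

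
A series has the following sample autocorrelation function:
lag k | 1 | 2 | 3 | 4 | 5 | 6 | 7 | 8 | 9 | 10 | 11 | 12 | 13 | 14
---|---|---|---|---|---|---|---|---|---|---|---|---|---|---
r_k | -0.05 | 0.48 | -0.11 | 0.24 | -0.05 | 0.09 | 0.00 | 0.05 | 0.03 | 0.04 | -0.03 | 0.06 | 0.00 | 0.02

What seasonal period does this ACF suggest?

The largest autocorrelation is r_2 = 0.48, with a weaker echo at lag 4 (0.24); the remaining lags stay at or below 0.09.
The dominant spike at lag 2 indicates a seasonal period of 2.

2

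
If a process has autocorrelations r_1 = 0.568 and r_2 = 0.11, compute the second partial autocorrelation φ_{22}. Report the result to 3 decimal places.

φ_{22} = (r_2 − r_1²) / (1 − r_1²)
r_1² = (0.568)² = 0.322624
Numerator = 0.11 − 0.3226 = -0.2126; denominator = 1 − 0.3226 = 0.6774
φ_{22} = -0.2126 / 0.6774 = -0.314

-0.314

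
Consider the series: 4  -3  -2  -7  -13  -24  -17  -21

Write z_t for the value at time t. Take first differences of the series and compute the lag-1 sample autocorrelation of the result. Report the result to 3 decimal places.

First differences Δz: -7, 1, -5, -6, -11, 7, -4
Mean of differences = -3.5714
Numerator Σ(Δz_t−Δz̄)(Δz_{t+1}−Δz̄) = -83.7551
Denominator Σ(Δz_t−Δz̄)² = 207.7143
r_1(Δz) = -83.7551 / 207.7143 = -0.403

-0.403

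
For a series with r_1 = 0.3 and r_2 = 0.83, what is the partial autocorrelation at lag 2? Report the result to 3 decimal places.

0.813

φ_{22} = (r_2 − r_1²) / (1 − r_1²)
r_1² = (0.3)² = 0.09
Numerator = 0.83 − 0.0900 = 0.7400; denominator = 1 − 0.0900 = 0.9100
φ_{22} = 0.7400 / 0.9100 = 0.813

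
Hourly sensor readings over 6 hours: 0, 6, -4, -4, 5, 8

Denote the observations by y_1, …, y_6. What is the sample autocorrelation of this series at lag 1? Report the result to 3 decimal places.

0.023

Mean ȳ = (0 + 6 − 4 − 4 + 5 + 8)/6 = 1.8333
Deviations from mean: -1.8333, 4.1667, -5.8333, -5.8333, 3.1667, 6.1667
Numerator Σ_{t=1}^{5}(y_t−ȳ)(y_{t+1}−ȳ) = 3.1389
Denominator Σ(y_t−ȳ)² = 136.8333
r_1 = 3.1389 / 136.8333 = 0.023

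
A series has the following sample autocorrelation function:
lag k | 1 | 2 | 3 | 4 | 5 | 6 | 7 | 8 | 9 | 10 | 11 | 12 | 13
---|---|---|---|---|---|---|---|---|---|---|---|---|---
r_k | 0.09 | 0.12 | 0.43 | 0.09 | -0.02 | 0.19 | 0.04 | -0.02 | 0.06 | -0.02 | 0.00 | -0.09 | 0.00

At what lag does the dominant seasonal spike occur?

3

The largest autocorrelation is r_3 = 0.43, with a weaker echo at lag 6 (0.19); the remaining lags stay at or below 0.12.
The dominant spike at lag 3 indicates a seasonal period of 3.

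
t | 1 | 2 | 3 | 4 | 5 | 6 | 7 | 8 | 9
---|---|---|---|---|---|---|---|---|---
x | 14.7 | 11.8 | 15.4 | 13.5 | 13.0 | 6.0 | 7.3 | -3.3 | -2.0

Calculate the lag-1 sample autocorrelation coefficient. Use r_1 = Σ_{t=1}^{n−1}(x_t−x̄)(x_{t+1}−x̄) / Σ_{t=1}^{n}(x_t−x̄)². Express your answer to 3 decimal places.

Mean x̄ = (14.7 + 11.8 + 15.4 + 13.5 + 13.0 + 6.0 + 7.3 − 3.3 − 2.0)/9 = 8.4889
Numerator Σ_{t=1}^{8}(x_t−x̄)(x_{t+1}−x̄) = 230.0865
Denominator Σ(x_t−x̄)² = 399.3689
r_1 = 230.0865 / 399.3689 = 0.576

0.576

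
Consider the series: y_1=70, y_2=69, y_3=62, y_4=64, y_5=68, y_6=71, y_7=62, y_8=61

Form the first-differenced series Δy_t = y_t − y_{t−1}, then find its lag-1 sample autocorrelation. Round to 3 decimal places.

First differences Δy: -1, -7, 2, 4, 3, -9, -1
Mean of differences = -1.2857
Numerator Σ(Δy_t−Δȳ)(Δy_{t+1}−Δȳ) = -15.6531
Denominator Σ(Δy_t−Δȳ)² = 149.4286
r_1(Δy) = -15.6531 / 149.4286 = -0.105

-0.105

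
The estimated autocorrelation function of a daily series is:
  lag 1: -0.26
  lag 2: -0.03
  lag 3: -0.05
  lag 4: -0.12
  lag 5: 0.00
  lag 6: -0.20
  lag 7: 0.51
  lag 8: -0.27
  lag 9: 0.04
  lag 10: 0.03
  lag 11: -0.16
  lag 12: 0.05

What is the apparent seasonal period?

7

The largest autocorrelation is r_7 = 0.51; the remaining lags stay at or below 0.05.
The dominant spike at lag 7 indicates a seasonal period of 7.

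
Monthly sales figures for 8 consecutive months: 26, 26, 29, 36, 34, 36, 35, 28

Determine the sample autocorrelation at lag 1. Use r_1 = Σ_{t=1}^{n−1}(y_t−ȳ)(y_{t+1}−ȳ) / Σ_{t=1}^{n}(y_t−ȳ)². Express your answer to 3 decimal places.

Mean ȳ = (26 + 26 + 29 + 36 + 34 + 36 + 35 + 28)/8 = 31.2500
Deviations from mean: -5.2500, -5.2500, -2.2500, 4.7500, 2.7500, 4.7500, 3.7500, -3.2500
Numerator Σ_{t=1}^{7}(y_t−ȳ)(y_{t+1}−ȳ) = 60.4375
Denominator Σ(y_t−ȳ)² = 137.5000
r_1 = 60.4375 / 137.5000 = 0.440

0.440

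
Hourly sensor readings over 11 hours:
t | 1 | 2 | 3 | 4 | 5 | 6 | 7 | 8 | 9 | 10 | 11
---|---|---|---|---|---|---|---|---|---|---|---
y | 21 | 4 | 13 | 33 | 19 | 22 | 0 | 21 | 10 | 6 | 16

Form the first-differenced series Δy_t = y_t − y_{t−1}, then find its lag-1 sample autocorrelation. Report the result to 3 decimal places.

First differences Δy: -17, 9, 20, -14, 3, -22, 21, -11, -4, 10
Mean of differences = -0.5000
Numerator Σ(Δy_t−Δȳ)(Δy_{t+1}−Δȳ) = -1049.2500
Denominator Σ(Δy_t−Δȳ)² = 2134.5000
r_1(Δy) = -1049.2500 / 2134.5000 = -0.492

-0.492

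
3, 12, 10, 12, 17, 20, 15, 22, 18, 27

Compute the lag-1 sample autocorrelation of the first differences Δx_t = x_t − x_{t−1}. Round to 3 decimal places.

-0.583

First differences Δx: 9, -2, 2, 5, 3, -5, 7, -4, 9
Mean of differences = 2.6667
Numerator Σ(Δx_t−Δx̄)(Δx_{t+1}−Δx̄) = -134.1111
Denominator Σ(Δx_t−Δx̄)² = 230.0000
r_1(Δx) = -134.1111 / 230.0000 = -0.583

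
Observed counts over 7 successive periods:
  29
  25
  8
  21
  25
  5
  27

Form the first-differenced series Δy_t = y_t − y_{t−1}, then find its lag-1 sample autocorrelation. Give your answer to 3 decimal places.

First differences Δy: -4, -17, 13, 4, -20, 22
Mean of differences = -0.3333
Numerator Σ(Δy_t−Δȳ)(Δy_{t+1}−Δȳ) = -627.7778
Denominator Σ(Δy_t−Δȳ)² = 1373.3333
r_1(Δy) = -627.7778 / 1373.3333 = -0.457

-0.457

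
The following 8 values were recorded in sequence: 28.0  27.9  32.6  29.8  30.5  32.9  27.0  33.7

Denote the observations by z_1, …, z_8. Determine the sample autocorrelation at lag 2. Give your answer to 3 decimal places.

Mean z̄ = (28.0 + 27.9 + 32.6 + 29.8 + 30.5 + 32.9 + 27.0 + 33.7)/8 = 30.3000
Σ(z_t−z̄)(z_{t+2}−z̄) = (-5.2900) + (1.2000) + (0.4600) + (-1.3000) + (-0.6600) + (8.8400) = 3.2500
Denominator Σ(z_t−z̄)² = 45.8400
r_2 = 3.2500 / 45.8400 = 0.071

0.071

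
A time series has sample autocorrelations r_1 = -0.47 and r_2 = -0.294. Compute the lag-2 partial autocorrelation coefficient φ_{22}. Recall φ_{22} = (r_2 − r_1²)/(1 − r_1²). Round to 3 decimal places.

φ_{22} = (r_2 − r_1²) / (1 − r_1²)
r_1² = (-0.47)² = 0.2209
Numerator = -0.294 − 0.2209 = -0.5149; denominator = 1 − 0.2209 = 0.7791
φ_{22} = -0.5149 / 0.7791 = -0.661

-0.661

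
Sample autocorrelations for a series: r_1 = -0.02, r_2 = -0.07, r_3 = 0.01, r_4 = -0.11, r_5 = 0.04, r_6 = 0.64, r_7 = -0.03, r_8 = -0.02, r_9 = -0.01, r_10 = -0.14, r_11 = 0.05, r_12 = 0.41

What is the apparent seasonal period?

6

The largest autocorrelation is r_6 = 0.64, with a weaker echo at lag 12 (0.41); the remaining lags stay at or below 0.05.
The dominant spike at lag 6 indicates a seasonal period of 6.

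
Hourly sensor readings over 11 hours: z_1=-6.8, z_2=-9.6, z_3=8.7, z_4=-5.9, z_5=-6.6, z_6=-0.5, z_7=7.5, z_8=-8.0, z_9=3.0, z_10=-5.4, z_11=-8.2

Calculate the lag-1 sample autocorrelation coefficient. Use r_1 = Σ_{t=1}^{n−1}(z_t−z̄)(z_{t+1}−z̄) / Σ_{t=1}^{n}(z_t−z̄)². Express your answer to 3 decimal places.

Mean z̄ = (-6.8 − 9.6 + 8.7 − 5.9 − 6.6 − 0.5 + 7.5 − 8.0 + 3.0 − 5.4 − 8.2)/11 = -2.8909
Numerator Σ_{t=1}^{10}(z_t−z̄)(z_{t+1}−z̄) = -143.9246
Denominator Σ(z_t−z̄)² = 426.4291
r_1 = -143.9246 / 426.4291 = -0.338

-0.338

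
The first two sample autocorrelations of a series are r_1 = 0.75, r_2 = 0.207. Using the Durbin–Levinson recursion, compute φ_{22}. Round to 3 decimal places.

-0.813

φ_{22} = (r_2 − r_1²) / (1 − r_1²)
r_1² = (0.75)² = 0.5625
Numerator = 0.207 − 0.5625 = -0.3555; denominator = 1 − 0.5625 = 0.4375
φ_{22} = -0.3555 / 0.4375 = -0.813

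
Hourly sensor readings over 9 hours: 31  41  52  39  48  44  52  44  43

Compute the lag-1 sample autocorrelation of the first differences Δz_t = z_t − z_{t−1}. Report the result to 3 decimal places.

-0.469

First differences Δz: 10, 11, -13, 9, -4, 8, -8, -1
Mean of differences = 1.5000
Numerator Σ(Δz_t−Δz̄)(Δz_{t+1}−Δz̄) = -280.7500
Denominator Σ(Δz_t−Δz̄)² = 598.0000
r_1(Δz) = -280.7500 / 598.0000 = -0.469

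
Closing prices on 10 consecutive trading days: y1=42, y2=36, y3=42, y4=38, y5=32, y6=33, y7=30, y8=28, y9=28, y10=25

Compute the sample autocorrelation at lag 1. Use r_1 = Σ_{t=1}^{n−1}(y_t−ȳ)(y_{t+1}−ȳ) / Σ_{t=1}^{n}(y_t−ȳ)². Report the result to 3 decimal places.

0.542

Mean ȳ = (42 + 36 + 42 + 38 + 32 + 33 + 30 + 28 + 28 + 25)/10 = 33.4000
Numerator Σ_{t=1}^{9}(y_t−ȳ)(y_{t+1}−ȳ) = 172.6400
Denominator Σ(y_t−ȳ)² = 318.4000
r_1 = 172.6400 / 318.4000 = 0.542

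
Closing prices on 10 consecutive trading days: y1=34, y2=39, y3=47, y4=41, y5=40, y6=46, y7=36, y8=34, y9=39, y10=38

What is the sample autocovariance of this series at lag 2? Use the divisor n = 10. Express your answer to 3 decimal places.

Mean ȳ = (34 + 39 + 47 + 41 + 40 + 46 + 36 + 34 + 39 + 38)/10 = 39.4000
Σ_{t=1}^{8}(y_t−ȳ)(y_{t+2}−ȳ) = -55.3200
γ_2 = -55.3200 / 10 = -5.532

-5.532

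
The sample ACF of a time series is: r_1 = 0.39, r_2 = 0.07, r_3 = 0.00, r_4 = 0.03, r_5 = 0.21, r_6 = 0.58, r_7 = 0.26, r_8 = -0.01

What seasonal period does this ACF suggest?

The largest autocorrelation is r_6 = 0.58; the remaining lags stay at or below 0.39. The elevated value at lag 1 (0.39), dropping to 0.07 at lag 2, reflects decaying short-term dependence rather than seasonality.
The dominant spike at lag 6 indicates a seasonal period of 6.

6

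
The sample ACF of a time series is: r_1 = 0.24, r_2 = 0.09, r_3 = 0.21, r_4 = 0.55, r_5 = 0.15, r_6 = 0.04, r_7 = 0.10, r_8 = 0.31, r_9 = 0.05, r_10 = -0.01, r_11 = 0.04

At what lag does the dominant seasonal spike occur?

4

The largest autocorrelation is r_4 = 0.55, with a weaker echo at lag 8 (0.31); the remaining lags stay at or below 0.24. The elevated value at lag 1 (0.24), dropping to 0.09 at lag 2, reflects decaying short-term dependence rather than seasonality.
The dominant spike at lag 4 indicates a seasonal period of 4.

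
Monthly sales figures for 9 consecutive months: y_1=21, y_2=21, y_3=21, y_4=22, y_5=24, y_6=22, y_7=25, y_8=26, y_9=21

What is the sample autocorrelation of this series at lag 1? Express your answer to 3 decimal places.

0.192

Mean ȳ = (21 + 21 + 21 + 22 + 24 + 22 + 25 + 26 + 21)/9 = 22.5556
Numerator Σ_{t=1}^{8}(y_t−ȳ)(y_{t+1}−ȳ) = 5.8025
Denominator Σ(y_t−ȳ)² = 30.2222
r_1 = 5.8025 / 30.2222 = 0.192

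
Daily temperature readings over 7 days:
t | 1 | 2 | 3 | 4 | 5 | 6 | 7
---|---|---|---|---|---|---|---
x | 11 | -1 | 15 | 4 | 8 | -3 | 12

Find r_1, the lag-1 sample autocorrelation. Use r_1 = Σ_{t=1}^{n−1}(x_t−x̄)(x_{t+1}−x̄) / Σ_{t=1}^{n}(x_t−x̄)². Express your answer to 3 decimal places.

Mean x̄ = (11 − 1 + 15 + 4 + 8 − 3 + 12)/7 = 6.5714
Deviations from mean: 4.4286, -7.5714, 8.4286, -2.5714, 1.4286, -9.5714, 5.4286
Σ(x_t−x̄)(x_{t+1}−x̄) = (-33.5306) + (-63.8163) + (-21.6735) + (-3.6735) + (-13.6735) + (-51.9592) = -188.3265
Denominator Σ(x_t−x̄)² = 277.7143
r_1 = -188.3265 / 277.7143 = -0.678

-0.678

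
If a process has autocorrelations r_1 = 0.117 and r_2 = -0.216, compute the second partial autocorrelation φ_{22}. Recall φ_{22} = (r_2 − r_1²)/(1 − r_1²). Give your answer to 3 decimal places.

φ_{22} = (r_2 − r_1²) / (1 − r_1²)
r_1² = (0.117)² = 0.013689
Numerator = -0.216 − 0.0137 = -0.2297; denominator = 1 − 0.0137 = 0.9863
φ_{22} = -0.2297 / 0.9863 = -0.233

-0.233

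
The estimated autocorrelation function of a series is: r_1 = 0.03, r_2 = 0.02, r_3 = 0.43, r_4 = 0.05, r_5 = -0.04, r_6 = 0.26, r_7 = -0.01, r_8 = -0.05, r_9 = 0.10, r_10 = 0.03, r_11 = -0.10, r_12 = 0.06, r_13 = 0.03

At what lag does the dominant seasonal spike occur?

The largest autocorrelation is r_3 = 0.43, with a weaker echo at lag 6 (0.26); the remaining lags stay at or below 0.10.
The dominant spike at lag 3 indicates a seasonal period of 3.

3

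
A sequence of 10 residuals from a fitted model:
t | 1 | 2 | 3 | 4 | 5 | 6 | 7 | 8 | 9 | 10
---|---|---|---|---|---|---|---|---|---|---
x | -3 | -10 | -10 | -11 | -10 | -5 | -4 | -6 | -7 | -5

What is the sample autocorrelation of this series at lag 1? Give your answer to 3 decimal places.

0.303

Mean x̄ = (-3 − 10 − 10 − 11 − 10 − 5 − 4 − 6 − 7 − 5)/10 = -7.1000
Numerator Σ_{t=1}^{9}(x_t−x̄)(x_{t+1}−x̄) = 23.2900
Denominator Σ(x_t−x̄)² = 76.9000
r_1 = 23.2900 / 76.9000 = 0.303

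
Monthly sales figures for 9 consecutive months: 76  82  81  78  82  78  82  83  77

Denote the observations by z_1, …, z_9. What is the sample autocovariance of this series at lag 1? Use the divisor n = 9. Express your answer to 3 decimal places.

-2.483

Mean z̄ = (76 + 82 + 81 + 78 + 82 + 78 + 82 + 83 + 77)/9 = 79.8889
Σ_{t=1}^{8}(z_t−z̄)(z_{t+1}−z̄) = -22.3457
γ_1 = -22.3457 / 9 = -2.483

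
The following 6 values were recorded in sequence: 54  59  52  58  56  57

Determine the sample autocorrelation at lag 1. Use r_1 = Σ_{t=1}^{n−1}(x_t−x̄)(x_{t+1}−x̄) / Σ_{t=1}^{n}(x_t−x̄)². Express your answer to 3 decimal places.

-0.765

Mean x̄ = (54 + 59 + 52 + 58 + 56 + 57)/6 = 56.0000
Deviations from mean: -2.0000, 3.0000, -4.0000, 2.0000, 0.0000, 1.0000
Σ(x_t−x̄)(x_{t+1}−x̄) = (-6.0000) + (-12.0000) + (-8.0000) + (0.0000) + (0.0000) = -26.0000
Denominator Σ(x_t−x̄)² = 34.0000
r_1 = -26.0000 / 34.0000 = -0.765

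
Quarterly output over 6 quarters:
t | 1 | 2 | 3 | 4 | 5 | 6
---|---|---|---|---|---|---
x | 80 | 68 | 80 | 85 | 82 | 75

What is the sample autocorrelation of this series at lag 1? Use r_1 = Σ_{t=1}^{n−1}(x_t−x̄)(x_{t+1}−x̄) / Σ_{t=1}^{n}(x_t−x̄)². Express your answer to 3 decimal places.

-0.061

Mean x̄ = (80 + 68 + 80 + 85 + 82 + 75)/6 = 78.3333
Σ(x_t−x̄)(x_{t+1}−x̄) = (-17.2222) + (-17.2222) + (11.1111) + (24.4444) + (-12.2222) = -11.1111
Denominator Σ(x_t−x̄)² = 181.3333
r_1 = -11.1111 / 181.3333 = -0.061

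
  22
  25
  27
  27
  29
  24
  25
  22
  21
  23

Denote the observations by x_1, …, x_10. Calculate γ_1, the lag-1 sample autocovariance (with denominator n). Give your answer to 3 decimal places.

Mean x̄ = (22 + 25 + 27 + 27 + 29 + 24 + 25 + 22 + 21 + 23)/10 = 24.5000
Σ_{t=1}^{9}(x_t−x̄)(x_{t+1}−x̄) = 27.7500
γ_1 = 27.7500 / 10 = 2.775

2.775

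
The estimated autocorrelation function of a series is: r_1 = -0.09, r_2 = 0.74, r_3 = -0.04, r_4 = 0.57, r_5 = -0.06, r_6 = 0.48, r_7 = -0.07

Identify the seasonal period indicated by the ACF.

2

The largest autocorrelation is r_2 = 0.74, with weaker echoes at lags 4 (0.57) and 6 (0.48); the remaining lags stay at or below -0.04.
The dominant spike at lag 2 indicates a seasonal period of 2.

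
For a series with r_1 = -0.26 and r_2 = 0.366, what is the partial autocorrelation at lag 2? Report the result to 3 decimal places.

0.320

φ_{22} = (r_2 − r_1²) / (1 − r_1²)
r_1² = (-0.26)² = 0.0676
Numerator = 0.366 − 0.0676 = 0.2984; denominator = 1 − 0.0676 = 0.9324
φ_{22} = 0.2984 / 0.9324 = 0.320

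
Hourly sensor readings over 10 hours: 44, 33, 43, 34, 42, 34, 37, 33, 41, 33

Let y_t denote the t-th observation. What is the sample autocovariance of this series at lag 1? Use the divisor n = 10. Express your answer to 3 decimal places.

-13.256

Mean ȳ = (44 + 33 + 43 + 34 + 42 + 34 + 37 + 33 + 41 + 33)/10 = 37.4000
Σ_{t=1}^{9}(y_t−ȳ)(y_{t+1}−ȳ) = -132.5600
γ_1 = -132.5600 / 10 = -13.256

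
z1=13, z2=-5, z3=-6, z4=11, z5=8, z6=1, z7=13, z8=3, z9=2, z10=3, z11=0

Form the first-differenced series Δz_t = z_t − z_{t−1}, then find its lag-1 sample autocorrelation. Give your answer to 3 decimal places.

First differences Δz: -18, -1, 17, -3, -7, 12, -10, -1, 1, -3
Mean of differences = -1.3000
Numerator Σ(Δz_t−Δz̄)(Δz_{t+1}−Δz̄) = -218.2900
Denominator Σ(Δz_t−Δz̄)² = 910.1000
r_1(Δz) = -218.2900 / 910.1000 = -0.240

-0.240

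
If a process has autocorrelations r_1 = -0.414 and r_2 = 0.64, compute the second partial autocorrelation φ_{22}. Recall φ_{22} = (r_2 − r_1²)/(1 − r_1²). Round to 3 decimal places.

0.566

φ_{22} = (r_2 − r_1²) / (1 − r_1²)
r_1² = (-0.414)² = 0.171396
Numerator = 0.64 − 0.1714 = 0.4686; denominator = 1 − 0.1714 = 0.8286
φ_{22} = 0.4686 / 0.8286 = 0.566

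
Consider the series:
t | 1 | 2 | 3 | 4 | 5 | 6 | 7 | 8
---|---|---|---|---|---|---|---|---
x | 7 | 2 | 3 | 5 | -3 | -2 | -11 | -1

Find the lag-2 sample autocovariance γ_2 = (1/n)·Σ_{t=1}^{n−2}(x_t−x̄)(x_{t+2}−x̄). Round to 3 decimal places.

Mean x̄ = (7 + 2 + 3 + 5 − 3 − 2 − 11 − 1)/8 = 0.0000
Deviations: 7.0000, 2.0000, 3.0000, 5.0000, -3.0000, -2.0000, -11.0000, -1.0000
Σ_{t=1}^{6}(x_t−x̄)(x_{t+2}−x̄) = 47.0000
γ_2 = 47.0000 / 8 = 5.875

5.875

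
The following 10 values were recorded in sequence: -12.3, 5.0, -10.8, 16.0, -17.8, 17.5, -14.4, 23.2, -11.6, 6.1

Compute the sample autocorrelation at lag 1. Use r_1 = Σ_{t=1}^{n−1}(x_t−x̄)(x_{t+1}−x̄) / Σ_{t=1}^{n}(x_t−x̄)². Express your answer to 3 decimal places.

-0.867

Mean x̄ = (-12.3 + 5.0 − 10.8 + 16.0 − 17.8 + 17.5 − 14.4 + 23.2 − 11.6 + 6.1)/10 = 0.0900
Numerator Σ_{t=1}^{9}(x_t−x̄)(x_{t+1}−x̄) = -1811.2071
Denominator Σ(x_t−x̄)² = 2089.3090
r_1 = -1811.2071 / 2089.3090 = -0.867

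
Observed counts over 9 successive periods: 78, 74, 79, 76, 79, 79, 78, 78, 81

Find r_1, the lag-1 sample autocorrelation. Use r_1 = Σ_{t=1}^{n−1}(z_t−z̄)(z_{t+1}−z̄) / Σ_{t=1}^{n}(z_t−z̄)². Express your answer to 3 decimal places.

-0.219

Mean z̄ = (78 + 74 + 79 + 76 + 79 + 79 + 78 + 78 + 81)/9 = 78.0000
Numerator Σ_{t=1}^{8}(z_t−z̄)(z_{t+1}−z̄) = -7.0000
Denominator Σ(z_t−z̄)² = 32.0000
r_1 = -7.0000 / 32.0000 = -0.219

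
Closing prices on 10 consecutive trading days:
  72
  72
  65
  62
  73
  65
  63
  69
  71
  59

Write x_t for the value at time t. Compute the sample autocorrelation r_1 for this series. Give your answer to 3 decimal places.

Mean x̄ = (72 + 72 + 65 + 62 + 73 + 65 + 63 + 69 + 71 + 59)/10 = 67.1000
Numerator Σ_{t=1}^{9}(x_t−x̄)(x_{t+1}−x̄) = -41.4100
Denominator Σ(x_t−x̄)² = 218.9000
r_1 = -41.4100 / 218.9000 = -0.189

-0.189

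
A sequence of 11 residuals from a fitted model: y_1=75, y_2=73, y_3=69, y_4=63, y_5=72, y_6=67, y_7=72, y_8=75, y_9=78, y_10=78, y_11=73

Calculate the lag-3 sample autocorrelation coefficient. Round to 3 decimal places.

-0.176

Mean ȳ = (75 + 73 + 69 + 63 + 72 + 67 + 72 + 75 + 78 + 78 + 73)/11 = 72.2727
Numerator Σ_{t=1}^{8}(y_t−ȳ)(y_{t+3}−ȳ) = -36.2231
Denominator Σ(y_t−ȳ)² = 206.1818
r_3 = -36.2231 / 206.1818 = -0.176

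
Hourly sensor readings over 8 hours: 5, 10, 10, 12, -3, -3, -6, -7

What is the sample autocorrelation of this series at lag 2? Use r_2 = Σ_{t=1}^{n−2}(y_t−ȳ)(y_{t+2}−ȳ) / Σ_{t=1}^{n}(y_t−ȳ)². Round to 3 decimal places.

Mean ȳ = (5 + 10 + 10 + 12 − 3 − 3 − 6 − 7)/8 = 2.2500
Deviations from mean: 2.7500, 7.7500, 7.7500, 9.7500, -5.2500, -5.2500, -8.2500, -9.2500
Σ(y_t−ȳ)(y_{t+2}−ȳ) = (21.3125) + (75.5625) + (-40.6875) + (-51.1875) + (43.3125) + (48.5625) = 96.8750
Denominator Σ(y_t−ȳ)² = 431.5000
r_2 = 96.8750 / 431.5000 = 0.225

0.225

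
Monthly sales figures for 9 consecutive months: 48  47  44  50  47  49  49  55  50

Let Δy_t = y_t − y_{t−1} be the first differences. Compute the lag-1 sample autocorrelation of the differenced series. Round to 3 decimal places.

First differences Δy: -1, -3, 6, -3, 2, 0, 6, -5
Mean of differences = 0.2500
Numerator Σ(Δy_t−Δȳ)(Δy_{t+1}−Δȳ) = -71.0625
Denominator Σ(Δy_t−Δȳ)² = 119.5000
r_1(Δy) = -71.0625 / 119.5000 = -0.595

-0.595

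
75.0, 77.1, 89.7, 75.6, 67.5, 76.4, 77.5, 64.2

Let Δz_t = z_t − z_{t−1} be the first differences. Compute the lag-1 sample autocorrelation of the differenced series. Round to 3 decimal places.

-0.173

First differences Δz: 2.1, 12.6, -14.1, -8.1, 8.9, 1.1, -13.3
Mean of differences = -1.5429
Numerator Σ(Δz_t−Δz̄)(Δz_{t+1}−Δz̄) = -115.6833
Denominator Σ(Δz_t−Δz̄)² = 668.2371
r_1(Δz) = -115.6833 / 668.2371 = -0.173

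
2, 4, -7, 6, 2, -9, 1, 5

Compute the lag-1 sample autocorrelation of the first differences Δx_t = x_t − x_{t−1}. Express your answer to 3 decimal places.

-0.443

First differences Δx: 2, -11, 13, -4, -11, 10, 4
Mean of differences = 0.4286
Numerator Σ(Δx_t−Δx̄)(Δx_{t+1}−Δx̄) = -241.8980
Denominator Σ(Δx_t−Δx̄)² = 545.7143
r_1(Δx) = -241.8980 / 545.7143 = -0.443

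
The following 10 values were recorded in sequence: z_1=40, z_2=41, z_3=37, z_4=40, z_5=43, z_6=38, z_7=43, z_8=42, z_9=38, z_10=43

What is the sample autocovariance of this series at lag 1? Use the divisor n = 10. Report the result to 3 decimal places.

-2.025

Mean z̄ = (40 + 41 + 37 + 40 + 43 + 38 + 43 + 42 + 38 + 43)/10 = 40.5000
Σ_{t=1}^{9}(z_t−z̄)(z_{t+1}−z̄) = -20.2500
γ_1 = -20.2500 / 10 = -2.025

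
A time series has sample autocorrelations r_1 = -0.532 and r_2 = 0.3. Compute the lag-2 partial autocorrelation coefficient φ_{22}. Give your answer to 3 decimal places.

φ_{22} = (r_2 − r_1²) / (1 − r_1²)
r_1² = (-0.532)² = 0.283024
Numerator = 0.3 − 0.2830 = 0.0170; denominator = 1 − 0.2830 = 0.7170
φ_{22} = 0.0170 / 0.7170 = 0.024

0.024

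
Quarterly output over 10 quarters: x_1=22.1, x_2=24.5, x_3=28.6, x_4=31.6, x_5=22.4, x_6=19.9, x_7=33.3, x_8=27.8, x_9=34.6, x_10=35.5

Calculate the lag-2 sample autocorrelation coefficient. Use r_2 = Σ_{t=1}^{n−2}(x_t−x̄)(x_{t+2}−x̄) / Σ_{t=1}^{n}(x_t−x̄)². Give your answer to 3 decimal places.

Mean x̄ = (22.1 + 24.5 + 28.6 + 31.6 + 22.4 + 19.9 + 33.3 + 27.8 + 34.6 + 35.5)/10 = 28.0300
Numerator Σ_{t=1}^{8}(x_t−x̄)(x_{t+2}−x̄) = -43.1098
Denominator Σ(x_t−x̄)² = 285.2810
r_2 = -43.1098 / 285.2810 = -0.151

-0.151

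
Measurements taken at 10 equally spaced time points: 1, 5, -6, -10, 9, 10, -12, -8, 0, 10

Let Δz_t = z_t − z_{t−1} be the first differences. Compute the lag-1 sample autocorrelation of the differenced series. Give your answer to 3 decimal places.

First differences Δz: 4, -11, -4, 19, 1, -22, 4, 8, 10
Mean of differences = 1.0000
Numerator Σ(Δz_t−Δz̄)(Δz_{t+1}−Δz̄) = -51.0000
Denominator Σ(Δz_t−Δz̄)² = 1170.0000
r_1(Δz) = -51.0000 / 1170.0000 = -0.044

-0.044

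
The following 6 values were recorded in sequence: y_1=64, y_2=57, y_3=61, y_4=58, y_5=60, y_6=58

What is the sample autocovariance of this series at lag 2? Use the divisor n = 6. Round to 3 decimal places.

Mean ȳ = (64 + 57 + 61 + 58 + 60 + 58)/6 = 59.6667
Deviations: 4.3333, -2.6667, 1.3333, -1.6667, 0.3333, -1.6667
Σ_{t=1}^{4}(y_t−ȳ)(y_{t+2}−ȳ) = 13.4444
γ_2 = 13.4444 / 6 = 2.241

2.241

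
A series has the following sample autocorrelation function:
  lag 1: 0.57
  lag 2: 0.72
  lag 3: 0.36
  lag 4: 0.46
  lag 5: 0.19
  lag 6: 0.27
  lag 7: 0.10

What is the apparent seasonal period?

The largest autocorrelation is r_2 = 0.72; the remaining lags stay at or below 0.57.
The dominant spike at lag 2 indicates a seasonal period of 2.

2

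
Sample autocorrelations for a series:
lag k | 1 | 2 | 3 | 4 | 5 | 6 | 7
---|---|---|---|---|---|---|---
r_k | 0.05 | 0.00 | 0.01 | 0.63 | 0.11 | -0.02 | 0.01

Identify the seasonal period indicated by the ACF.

4

The largest autocorrelation is r_4 = 0.63; the remaining lags stay at or below 0.11.
The dominant spike at lag 4 indicates a seasonal period of 4.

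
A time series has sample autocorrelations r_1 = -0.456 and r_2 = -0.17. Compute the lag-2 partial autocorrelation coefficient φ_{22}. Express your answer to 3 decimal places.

-0.477

φ_{22} = (r_2 − r_1²) / (1 − r_1²)
r_1² = (-0.456)² = 0.207936
Numerator = -0.17 − 0.2079 = -0.3779; denominator = 1 − 0.2079 = 0.7921
φ_{22} = -0.3779 / 0.7921 = -0.477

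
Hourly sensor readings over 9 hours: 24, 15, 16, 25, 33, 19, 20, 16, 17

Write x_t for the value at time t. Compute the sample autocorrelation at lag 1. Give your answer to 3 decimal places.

0.151

Mean x̄ = (24 + 15 + 16 + 25 + 33 + 19 + 20 + 16 + 17)/9 = 20.5556
Numerator Σ_{t=1}^{8}(x_t−x̄)(x_{t+1}−x̄) = 41.4691
Denominator Σ(x_t−x̄)² = 274.2222
r_1 = 41.4691 / 274.2222 = 0.151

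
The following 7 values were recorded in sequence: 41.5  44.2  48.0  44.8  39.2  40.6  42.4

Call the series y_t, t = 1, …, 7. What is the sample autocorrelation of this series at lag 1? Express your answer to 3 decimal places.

0.324

Mean ȳ = (41.5 + 44.2 + 48.0 + 44.8 + 39.2 + 40.6 + 42.4)/7 = 42.9571
Σ(y_t−ȳ)(y_{t+1}−ȳ) = (-1.8110) + (6.2676) + (9.2933) + (-6.9239) + (8.8561) + (1.3133) = 16.9953
Denominator Σ(y_t−ȳ)² = 52.4771
r_1 = 16.9953 / 52.4771 = 0.324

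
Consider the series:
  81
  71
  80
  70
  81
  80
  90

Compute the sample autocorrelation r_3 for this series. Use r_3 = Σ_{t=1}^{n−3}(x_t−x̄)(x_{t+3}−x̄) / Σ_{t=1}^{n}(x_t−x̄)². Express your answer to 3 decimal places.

-0.478

Mean x̄ = (81 + 71 + 80 + 70 + 81 + 80 + 90)/7 = 79.0000
Numerator Σ_{t=1}^{4}(x_t−x̄)(x_{t+3}−x̄) = -132.0000
Denominator Σ(x_t−x̄)² = 276.0000
r_3 = -132.0000 / 276.0000 = -0.478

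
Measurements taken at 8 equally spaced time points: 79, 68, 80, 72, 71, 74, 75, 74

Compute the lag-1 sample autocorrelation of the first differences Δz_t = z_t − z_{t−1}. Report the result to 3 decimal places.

First differences Δz: -11, 12, -8, -1, 3, 1, -1
Mean of differences = -0.7143
Numerator Σ(Δz_t−Δz̄)(Δz_{t+1}−Δz̄) = -216.5102
Denominator Σ(Δz_t−Δz̄)² = 337.4286
r_1(Δz) = -216.5102 / 337.4286 = -0.642

-0.642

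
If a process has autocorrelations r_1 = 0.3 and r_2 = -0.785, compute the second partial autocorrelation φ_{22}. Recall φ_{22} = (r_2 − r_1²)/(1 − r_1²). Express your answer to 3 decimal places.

φ_{22} = (r_2 − r_1²) / (1 − r_1²)
r_1² = (0.3)² = 0.09
Numerator = -0.785 − 0.0900 = -0.8750; denominator = 1 − 0.0900 = 0.9100
φ_{22} = -0.8750 / 0.9100 = -0.962

-0.962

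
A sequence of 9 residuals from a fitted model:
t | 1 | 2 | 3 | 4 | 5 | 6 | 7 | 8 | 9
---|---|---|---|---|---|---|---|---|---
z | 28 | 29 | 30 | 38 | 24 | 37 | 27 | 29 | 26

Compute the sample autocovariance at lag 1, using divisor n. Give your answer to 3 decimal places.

-11.240

Mean z̄ = (28 + 29 + 30 + 38 + 24 + 37 + 27 + 29 + 26)/9 = 29.7778
Σ_{t=1}^{8}(z_t−z̄)(z_{t+1}−z̄) = -101.1605
γ_1 = -101.1605 / 9 = -11.240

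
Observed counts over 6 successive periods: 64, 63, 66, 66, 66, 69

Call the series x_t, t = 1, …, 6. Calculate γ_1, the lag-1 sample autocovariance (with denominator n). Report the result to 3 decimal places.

0.815

Mean x̄ = (64 + 63 + 66 + 66 + 66 + 69)/6 = 65.6667
Deviations: -1.6667, -2.6667, 0.3333, 0.3333, 0.3333, 3.3333
Σ_{t=1}^{5}(x_t−x̄)(x_{t+1}−x̄) = 4.8889
γ_1 = 4.8889 / 6 = 0.815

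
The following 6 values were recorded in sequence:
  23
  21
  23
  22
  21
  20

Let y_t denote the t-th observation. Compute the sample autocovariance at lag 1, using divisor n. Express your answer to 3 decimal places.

Mean ȳ = (23 + 21 + 23 + 22 + 21 + 20)/6 = 21.6667
Σ_{t=1}^{5}(y_t−ȳ)(y_{t+1}−ȳ) = -0.4444
γ_1 = -0.4444 / 6 = -0.074

-0.074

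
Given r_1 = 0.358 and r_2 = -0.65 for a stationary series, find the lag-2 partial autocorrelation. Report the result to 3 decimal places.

φ_{22} = (r_2 − r_1²) / (1 − r_1²)
r_1² = (0.358)² = 0.128164
Numerator = -0.65 − 0.1282 = -0.7782; denominator = 1 − 0.1282 = 0.8718
φ_{22} = -0.7782 / 0.8718 = -0.893

-0.893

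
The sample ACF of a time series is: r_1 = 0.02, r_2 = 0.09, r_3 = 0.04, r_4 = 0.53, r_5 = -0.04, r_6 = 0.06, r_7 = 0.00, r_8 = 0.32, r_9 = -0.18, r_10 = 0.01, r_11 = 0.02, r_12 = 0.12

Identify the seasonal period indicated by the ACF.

The largest autocorrelation is r_4 = 0.53, with a weaker echo at lag 8 (0.32); the remaining lags stay at or below 0.12.
The dominant spike at lag 4 indicates a seasonal period of 4.

4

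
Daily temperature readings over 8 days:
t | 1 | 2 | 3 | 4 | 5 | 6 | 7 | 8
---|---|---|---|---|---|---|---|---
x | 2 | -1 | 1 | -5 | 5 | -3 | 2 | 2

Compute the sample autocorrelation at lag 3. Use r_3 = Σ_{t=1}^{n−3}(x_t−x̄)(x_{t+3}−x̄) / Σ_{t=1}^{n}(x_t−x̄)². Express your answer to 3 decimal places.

Mean x̄ = (2 − 1 + 1 − 5 + 5 − 3 + 2 + 2)/8 = 0.3750
Σ(x_t−x̄)(x_{t+3}−x̄) = (-8.7344) + (-6.3594) + (-2.1094) + (-8.7344) + (7.5156) = -18.4219
Denominator Σ(x_t−x̄)² = 71.8750
r_3 = -18.4219 / 71.8750 = -0.256

-0.256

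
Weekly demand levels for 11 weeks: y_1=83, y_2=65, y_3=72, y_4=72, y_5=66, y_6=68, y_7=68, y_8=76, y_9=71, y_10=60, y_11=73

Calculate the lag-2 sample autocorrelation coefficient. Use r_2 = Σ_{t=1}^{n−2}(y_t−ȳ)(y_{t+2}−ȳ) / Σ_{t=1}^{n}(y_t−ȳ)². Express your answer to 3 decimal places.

-0.163

Mean ȳ = (83 + 65 + 72 + 72 + 66 + 68 + 68 + 76 + 71 + 60 + 73)/11 = 70.3636
Numerator Σ_{t=1}^{9}(y_t−ȳ)(y_{t+2}−ȳ) = -60.3554
Denominator Σ(y_t−ȳ)² = 370.5455
r_2 = -60.3554 / 370.5455 = -0.163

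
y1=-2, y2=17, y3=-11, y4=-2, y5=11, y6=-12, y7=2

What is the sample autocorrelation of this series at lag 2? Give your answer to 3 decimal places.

Mean ȳ = (-2 + 17 − 11 − 2 + 11 − 12 + 2)/7 = 0.4286
Numerator Σ_{t=1}^{5}(y_t−ȳ)(y_{t+2}−ȳ) = -86.5102
Denominator Σ(y_t−ȳ)² = 685.7143
r_2 = -86.5102 / 685.7143 = -0.126

-0.126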